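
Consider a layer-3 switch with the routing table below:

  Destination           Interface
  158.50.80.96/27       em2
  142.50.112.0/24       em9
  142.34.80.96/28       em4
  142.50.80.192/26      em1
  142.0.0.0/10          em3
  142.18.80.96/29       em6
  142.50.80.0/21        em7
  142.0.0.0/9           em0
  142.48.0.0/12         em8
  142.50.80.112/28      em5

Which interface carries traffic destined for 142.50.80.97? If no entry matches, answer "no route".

Routes whose prefix contains 142.50.80.97:
  142.0.0.0/9 (142.0.0.0 - 142.127.255.255) -> em0
  142.0.0.0/10 (142.0.0.0 - 142.63.255.255) -> em3
  142.48.0.0/12 (142.48.0.0 - 142.63.255.255) -> em8
  142.50.80.0/21 (142.50.80.0 - 142.50.87.255) -> em7
More-specific entries that do NOT match:
  142.18.80.96/29 (142.18.80.96 - 142.18.80.103) does not contain 142.50.80.97
  142.34.80.96/28 (142.34.80.96 - 142.34.80.111) does not contain 142.50.80.97
  142.50.80.112/28 (142.50.80.112 - 142.50.80.127) does not contain 142.50.80.97
  158.50.80.96/27 (158.50.80.96 - 158.50.80.127) does not contain 142.50.80.97
  142.50.80.192/26 (142.50.80.192 - 142.50.80.255) does not contain 142.50.80.97
  142.50.112.0/24 (142.50.112.0 - 142.50.112.255) does not contain 142.50.80.97
Longest matching prefix is /21 -> interface em7.

em7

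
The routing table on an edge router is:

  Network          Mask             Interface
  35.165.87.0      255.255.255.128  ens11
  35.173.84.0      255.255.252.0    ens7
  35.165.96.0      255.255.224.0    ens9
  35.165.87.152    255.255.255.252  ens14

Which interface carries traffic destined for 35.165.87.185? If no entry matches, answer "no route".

No entry's prefix contains 35.165.87.185; there is no default route.

no route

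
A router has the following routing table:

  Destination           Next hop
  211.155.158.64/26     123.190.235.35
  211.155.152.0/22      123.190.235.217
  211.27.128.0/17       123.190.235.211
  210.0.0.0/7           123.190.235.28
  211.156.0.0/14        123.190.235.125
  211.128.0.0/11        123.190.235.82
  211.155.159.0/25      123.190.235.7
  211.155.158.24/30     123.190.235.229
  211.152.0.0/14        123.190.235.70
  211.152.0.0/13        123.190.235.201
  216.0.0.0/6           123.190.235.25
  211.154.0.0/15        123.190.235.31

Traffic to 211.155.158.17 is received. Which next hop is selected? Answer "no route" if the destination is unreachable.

Routes whose prefix contains 211.155.158.17:
  210.0.0.0/7 (210.0.0.0 - 211.255.255.255) -> 123.190.235.28
  211.128.0.0/11 (211.128.0.0 - 211.159.255.255) -> 123.190.235.82
  211.152.0.0/13 (211.152.0.0 - 211.159.255.255) -> 123.190.235.201
  211.152.0.0/14 (211.152.0.0 - 211.155.255.255) -> 123.190.235.70
  211.154.0.0/15 (211.154.0.0 - 211.155.255.255) -> 123.190.235.31
More-specific entries that do NOT match:
  211.155.158.24/30 (211.155.158.24 - 211.155.158.27) does not contain 211.155.158.17
  211.155.158.64/26 (211.155.158.64 - 211.155.158.127) does not contain 211.155.158.17
  211.155.159.0/25 (211.155.159.0 - 211.155.159.127) does not contain 211.155.158.17
  211.155.152.0/22 (211.155.152.0 - 211.155.155.255) does not contain 211.155.158.17
  211.27.128.0/17 (211.27.128.0 - 211.27.255.255) does not contain 211.155.158.17
Longest matching prefix is /15 -> next hop 123.190.235.31.

123.190.235.31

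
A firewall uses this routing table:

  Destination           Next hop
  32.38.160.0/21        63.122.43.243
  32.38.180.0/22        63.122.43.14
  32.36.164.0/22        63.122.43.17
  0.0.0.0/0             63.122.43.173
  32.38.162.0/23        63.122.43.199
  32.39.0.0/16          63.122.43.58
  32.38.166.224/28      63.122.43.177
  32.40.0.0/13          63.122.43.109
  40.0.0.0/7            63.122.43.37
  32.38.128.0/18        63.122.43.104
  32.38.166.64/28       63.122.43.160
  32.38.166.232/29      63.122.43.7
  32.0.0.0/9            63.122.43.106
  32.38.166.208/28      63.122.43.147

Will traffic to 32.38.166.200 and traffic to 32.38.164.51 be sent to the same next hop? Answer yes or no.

yes

32.38.166.200: longest match 32.38.160.0/21 -> 63.122.43.243
32.38.164.51: longest match 32.38.160.0/21 -> 63.122.43.243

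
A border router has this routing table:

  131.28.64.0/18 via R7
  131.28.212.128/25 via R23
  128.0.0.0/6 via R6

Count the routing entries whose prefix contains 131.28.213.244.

1

Prefixes containing 131.28.213.244:
  128.0.0.0/6 (128.0.0.0 - 131.255.255.255)
Total matching entries: 1.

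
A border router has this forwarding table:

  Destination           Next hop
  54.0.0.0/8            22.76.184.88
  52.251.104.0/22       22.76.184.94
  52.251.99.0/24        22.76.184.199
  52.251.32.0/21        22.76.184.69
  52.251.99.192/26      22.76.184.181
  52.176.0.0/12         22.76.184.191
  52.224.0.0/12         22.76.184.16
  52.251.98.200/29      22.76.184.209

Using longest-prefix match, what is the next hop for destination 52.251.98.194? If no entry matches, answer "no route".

No entry's prefix contains 52.251.98.194; there is no default route.

no route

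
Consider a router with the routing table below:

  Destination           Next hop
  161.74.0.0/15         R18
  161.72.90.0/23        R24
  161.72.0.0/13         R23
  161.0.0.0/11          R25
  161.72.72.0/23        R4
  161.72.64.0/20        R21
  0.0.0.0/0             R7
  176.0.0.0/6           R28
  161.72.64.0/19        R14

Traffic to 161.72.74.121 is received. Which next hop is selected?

R21

Routes whose prefix contains 161.72.74.121:
  0.0.0.0/0 (default, matches everything) -> R7
  161.72.0.0/13 (161.72.0.0 - 161.79.255.255) -> R23
  161.72.64.0/19 (161.72.64.0 - 161.72.95.255) -> R14
  161.72.64.0/20 (161.72.64.0 - 161.72.79.255) -> R21
More-specific entries that do NOT match:
  161.72.90.0/23 (161.72.90.0 - 161.72.91.255) does not contain 161.72.74.121
  161.72.72.0/23 (161.72.72.0 - 161.72.73.255) does not contain 161.72.74.121
Longest matching prefix is /20 -> next hop R21.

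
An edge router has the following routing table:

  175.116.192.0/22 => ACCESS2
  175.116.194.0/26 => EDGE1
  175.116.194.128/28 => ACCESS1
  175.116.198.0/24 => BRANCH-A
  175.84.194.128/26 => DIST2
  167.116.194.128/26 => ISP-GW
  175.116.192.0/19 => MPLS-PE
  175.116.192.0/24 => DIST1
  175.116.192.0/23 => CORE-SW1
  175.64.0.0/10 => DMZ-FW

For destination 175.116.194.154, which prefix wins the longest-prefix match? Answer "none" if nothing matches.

Entries matching 175.116.194.154:
  175.64.0.0/10 (175.64.0.0 - 175.127.255.255)
  175.116.192.0/19 (175.116.192.0 - 175.116.223.255)
  175.116.192.0/22 (175.116.192.0 - 175.116.195.255)
Most specific is 175.116.192.0/22.

175.116.192.0/22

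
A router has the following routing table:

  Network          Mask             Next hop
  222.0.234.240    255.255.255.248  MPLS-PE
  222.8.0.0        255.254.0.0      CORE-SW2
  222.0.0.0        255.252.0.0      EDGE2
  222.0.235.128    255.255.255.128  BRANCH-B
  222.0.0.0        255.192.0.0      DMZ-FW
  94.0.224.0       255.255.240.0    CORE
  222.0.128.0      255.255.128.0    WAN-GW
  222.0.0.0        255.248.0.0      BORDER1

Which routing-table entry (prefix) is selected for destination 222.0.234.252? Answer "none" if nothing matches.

222.0.128.0/17

Entries matching 222.0.234.252:
  222.0.0.0/10 (222.0.0.0 - 222.63.255.255)
  222.0.0.0/13 (222.0.0.0 - 222.7.255.255)
  222.0.0.0/14 (222.0.0.0 - 222.3.255.255)
  222.0.128.0/17 (222.0.128.0 - 222.0.255.255)
Most specific is 222.0.128.0/17.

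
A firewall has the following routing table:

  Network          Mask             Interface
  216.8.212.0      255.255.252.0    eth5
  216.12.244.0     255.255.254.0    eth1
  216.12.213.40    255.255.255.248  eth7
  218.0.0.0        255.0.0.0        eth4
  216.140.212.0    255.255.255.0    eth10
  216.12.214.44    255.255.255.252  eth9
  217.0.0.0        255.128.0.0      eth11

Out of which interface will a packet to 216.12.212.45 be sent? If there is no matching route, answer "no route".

No entry's prefix contains 216.12.212.45; there is no default route.

no route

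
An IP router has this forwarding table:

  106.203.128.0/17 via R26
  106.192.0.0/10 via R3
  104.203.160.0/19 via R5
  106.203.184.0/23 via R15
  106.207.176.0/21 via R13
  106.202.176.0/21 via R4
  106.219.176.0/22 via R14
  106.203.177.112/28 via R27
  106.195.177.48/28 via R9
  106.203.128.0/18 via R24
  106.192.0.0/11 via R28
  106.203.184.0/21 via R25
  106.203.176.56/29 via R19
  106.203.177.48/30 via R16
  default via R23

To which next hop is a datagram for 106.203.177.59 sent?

R24

Routes whose prefix contains 106.203.177.59:
  0.0.0.0/0 (default, matches everything) -> R23
  106.192.0.0/10 (106.192.0.0 - 106.255.255.255) -> R3
  106.192.0.0/11 (106.192.0.0 - 106.223.255.255) -> R28
  106.203.128.0/17 (106.203.128.0 - 106.203.255.255) -> R26
  106.203.128.0/18 (106.203.128.0 - 106.203.191.255) -> R24
More-specific entries that do NOT match:
  106.203.177.48/30 (106.203.177.48 - 106.203.177.51) does not contain 106.203.177.59
  106.203.176.56/29 (106.203.176.56 - 106.203.176.63) does not contain 106.203.177.59
  106.203.177.112/28 (106.203.177.112 - 106.203.177.127) does not contain 106.203.177.59
  106.195.177.48/28 (106.195.177.48 - 106.195.177.63) does not contain 106.203.177.59
  106.203.184.0/23 (106.203.184.0 - 106.203.185.255) does not contain 106.203.177.59
  106.219.176.0/22 (106.219.176.0 - 106.219.179.255) does not contain 106.203.177.59
  106.207.176.0/21 (106.207.176.0 - 106.207.183.255) does not contain 106.203.177.59
  106.202.176.0/21 (106.202.176.0 - 106.202.183.255) does not contain 106.203.177.59
  106.203.184.0/21 (106.203.184.0 - 106.203.191.255) does not contain 106.203.177.59
  104.203.160.0/19 (104.203.160.0 - 104.203.191.255) does not contain 106.203.177.59
Longest matching prefix is /18 -> next hop R24.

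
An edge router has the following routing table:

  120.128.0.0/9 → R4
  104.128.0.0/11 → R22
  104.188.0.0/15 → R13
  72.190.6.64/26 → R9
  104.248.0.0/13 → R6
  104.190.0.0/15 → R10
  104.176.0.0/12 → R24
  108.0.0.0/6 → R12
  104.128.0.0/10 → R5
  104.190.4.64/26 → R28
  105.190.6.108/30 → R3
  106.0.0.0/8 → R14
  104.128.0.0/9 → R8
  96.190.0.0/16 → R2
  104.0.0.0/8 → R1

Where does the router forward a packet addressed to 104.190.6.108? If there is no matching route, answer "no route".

R10

Routes whose prefix contains 104.190.6.108:
  104.0.0.0/8 (104.0.0.0 - 104.255.255.255) -> R1
  104.128.0.0/9 (104.128.0.0 - 104.255.255.255) -> R8
  104.128.0.0/10 (104.128.0.0 - 104.191.255.255) -> R5
  104.176.0.0/12 (104.176.0.0 - 104.191.255.255) -> R24
  104.190.0.0/15 (104.190.0.0 - 104.191.255.255) -> R10
More-specific entries that do NOT match:
  105.190.6.108/30 (105.190.6.108 - 105.190.6.111) does not contain 104.190.6.108
  72.190.6.64/26 (72.190.6.64 - 72.190.6.127) does not contain 104.190.6.108
  104.190.4.64/26 (104.190.4.64 - 104.190.4.127) does not contain 104.190.6.108
  96.190.0.0/16 (96.190.0.0 - 96.190.255.255) does not contain 104.190.6.108
Longest matching prefix is /15 -> next hop R10.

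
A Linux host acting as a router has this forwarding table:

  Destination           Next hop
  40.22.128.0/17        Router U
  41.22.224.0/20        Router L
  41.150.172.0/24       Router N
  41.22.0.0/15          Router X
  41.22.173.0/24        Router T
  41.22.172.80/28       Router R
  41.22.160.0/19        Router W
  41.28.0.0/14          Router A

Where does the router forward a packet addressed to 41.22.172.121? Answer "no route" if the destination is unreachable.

Routes whose prefix contains 41.22.172.121:
  41.22.0.0/15 (41.22.0.0 - 41.23.255.255) -> Router X
  41.22.160.0/19 (41.22.160.0 - 41.22.191.255) -> Router W
More-specific entries that do NOT match:
  41.22.172.80/28 (41.22.172.80 - 41.22.172.95) does not contain 41.22.172.121
  41.150.172.0/24 (41.150.172.0 - 41.150.172.255) does not contain 41.22.172.121
  41.22.173.0/24 (41.22.173.0 - 41.22.173.255) does not contain 41.22.172.121
  41.22.224.0/20 (41.22.224.0 - 41.22.239.255) does not contain 41.22.172.121
Longest matching prefix is /19 -> next hop Router W.

Router W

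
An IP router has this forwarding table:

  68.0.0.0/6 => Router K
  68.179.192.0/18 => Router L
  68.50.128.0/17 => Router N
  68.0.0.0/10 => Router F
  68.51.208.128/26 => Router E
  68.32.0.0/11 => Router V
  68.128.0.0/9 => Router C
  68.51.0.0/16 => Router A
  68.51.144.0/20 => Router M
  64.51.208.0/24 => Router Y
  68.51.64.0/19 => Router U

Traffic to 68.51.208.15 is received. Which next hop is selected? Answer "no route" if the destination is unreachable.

Router A

Routes whose prefix contains 68.51.208.15:
  68.0.0.0/6 (68.0.0.0 - 71.255.255.255) -> Router K
  68.0.0.0/10 (68.0.0.0 - 68.63.255.255) -> Router F
  68.32.0.0/11 (68.32.0.0 - 68.63.255.255) -> Router V
  68.51.0.0/16 (68.51.0.0 - 68.51.255.255) -> Router A
More-specific entries that do NOT match:
  68.51.208.128/26 (68.51.208.128 - 68.51.208.191) does not contain 68.51.208.15
  64.51.208.0/24 (64.51.208.0 - 64.51.208.255) does not contain 68.51.208.15
  68.51.144.0/20 (68.51.144.0 - 68.51.159.255) does not contain 68.51.208.15
  68.51.64.0/19 (68.51.64.0 - 68.51.95.255) does not contain 68.51.208.15
  68.179.192.0/18 (68.179.192.0 - 68.179.255.255) does not contain 68.51.208.15
  68.50.128.0/17 (68.50.128.0 - 68.50.255.255) does not contain 68.51.208.15
Longest matching prefix is /16 -> next hop Router A.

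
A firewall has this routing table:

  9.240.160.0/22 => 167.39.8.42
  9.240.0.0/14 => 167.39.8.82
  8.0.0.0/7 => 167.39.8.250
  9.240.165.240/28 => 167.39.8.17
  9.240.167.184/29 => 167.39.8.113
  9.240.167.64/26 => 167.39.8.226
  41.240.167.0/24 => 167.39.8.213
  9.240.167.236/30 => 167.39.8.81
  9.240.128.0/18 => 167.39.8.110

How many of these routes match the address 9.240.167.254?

3

Prefixes containing 9.240.167.254:
  8.0.0.0/7 (8.0.0.0 - 9.255.255.255)
  9.240.0.0/14 (9.240.0.0 - 9.243.255.255)
  9.240.128.0/18 (9.240.128.0 - 9.240.191.255)
Total matching entries: 3.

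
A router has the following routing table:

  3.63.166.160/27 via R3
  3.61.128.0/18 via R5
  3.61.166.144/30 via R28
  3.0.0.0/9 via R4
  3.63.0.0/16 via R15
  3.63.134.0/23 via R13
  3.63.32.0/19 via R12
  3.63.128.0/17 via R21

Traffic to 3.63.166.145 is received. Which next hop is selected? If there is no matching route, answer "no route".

Routes whose prefix contains 3.63.166.145:
  3.0.0.0/9 (3.0.0.0 - 3.127.255.255) -> R4
  3.63.0.0/16 (3.63.0.0 - 3.63.255.255) -> R15
  3.63.128.0/17 (3.63.128.0 - 3.63.255.255) -> R21
More-specific entries that do NOT match:
  3.61.166.144/30 (3.61.166.144 - 3.61.166.147) does not contain 3.63.166.145
  3.63.166.160/27 (3.63.166.160 - 3.63.166.191) does not contain 3.63.166.145
  3.63.134.0/23 (3.63.134.0 - 3.63.135.255) does not contain 3.63.166.145
  3.63.32.0/19 (3.63.32.0 - 3.63.63.255) does not contain 3.63.166.145
  3.61.128.0/18 (3.61.128.0 - 3.61.191.255) does not contain 3.63.166.145
Longest matching prefix is /17 -> next hop R21.

R21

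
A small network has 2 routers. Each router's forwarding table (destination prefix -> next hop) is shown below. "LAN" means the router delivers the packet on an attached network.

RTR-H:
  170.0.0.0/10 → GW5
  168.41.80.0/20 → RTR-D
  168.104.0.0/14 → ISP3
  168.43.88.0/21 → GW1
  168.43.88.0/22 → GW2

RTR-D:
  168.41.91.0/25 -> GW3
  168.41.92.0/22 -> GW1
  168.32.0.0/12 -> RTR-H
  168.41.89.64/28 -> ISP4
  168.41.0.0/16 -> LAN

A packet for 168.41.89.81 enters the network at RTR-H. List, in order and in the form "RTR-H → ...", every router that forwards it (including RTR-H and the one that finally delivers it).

At RTR-H: longest match for 168.41.89.81 is 168.41.80.0/20 -> RTR-D
At RTR-D: longest match for 168.41.89.81 is 168.41.0.0/16 -> LAN

RTR-H → RTR-D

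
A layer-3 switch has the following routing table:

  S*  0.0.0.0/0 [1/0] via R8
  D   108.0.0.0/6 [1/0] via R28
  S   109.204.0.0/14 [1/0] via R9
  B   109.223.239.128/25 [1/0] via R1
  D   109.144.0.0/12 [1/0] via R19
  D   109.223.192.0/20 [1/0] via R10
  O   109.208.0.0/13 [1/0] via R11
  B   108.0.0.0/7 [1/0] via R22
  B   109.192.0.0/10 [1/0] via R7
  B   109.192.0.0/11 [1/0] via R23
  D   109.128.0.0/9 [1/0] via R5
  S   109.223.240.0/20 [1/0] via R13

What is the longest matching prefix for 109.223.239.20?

109.192.0.0/11

Entries matching 109.223.239.20:
  0.0.0.0/0 (default, matches everything)
  108.0.0.0/6 (108.0.0.0 - 111.255.255.255)
  108.0.0.0/7 (108.0.0.0 - 109.255.255.255)
  109.128.0.0/9 (109.128.0.0 - 109.255.255.255)
  109.192.0.0/10 (109.192.0.0 - 109.255.255.255)
  109.192.0.0/11 (109.192.0.0 - 109.223.255.255)
Most specific is 109.192.0.0/11.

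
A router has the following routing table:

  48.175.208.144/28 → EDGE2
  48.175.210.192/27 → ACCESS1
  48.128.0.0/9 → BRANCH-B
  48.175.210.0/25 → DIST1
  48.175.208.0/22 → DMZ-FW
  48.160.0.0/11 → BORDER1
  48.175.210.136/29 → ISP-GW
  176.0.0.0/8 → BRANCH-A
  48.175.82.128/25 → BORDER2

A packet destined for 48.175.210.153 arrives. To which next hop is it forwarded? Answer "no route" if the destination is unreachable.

DMZ-FW

Routes whose prefix contains 48.175.210.153:
  48.128.0.0/9 (48.128.0.0 - 48.255.255.255) -> BRANCH-B
  48.160.0.0/11 (48.160.0.0 - 48.191.255.255) -> BORDER1
  48.175.208.0/22 (48.175.208.0 - 48.175.211.255) -> DMZ-FW
More-specific entries that do NOT match:
  48.175.210.136/29 (48.175.210.136 - 48.175.210.143) does not contain 48.175.210.153
  48.175.208.144/28 (48.175.208.144 - 48.175.208.159) does not contain 48.175.210.153
  48.175.210.192/27 (48.175.210.192 - 48.175.210.223) does not contain 48.175.210.153
  48.175.210.0/25 (48.175.210.0 - 48.175.210.127) does not contain 48.175.210.153
  48.175.82.128/25 (48.175.82.128 - 48.175.82.255) does not contain 48.175.210.153
Longest matching prefix is /22 -> next hop DMZ-FW.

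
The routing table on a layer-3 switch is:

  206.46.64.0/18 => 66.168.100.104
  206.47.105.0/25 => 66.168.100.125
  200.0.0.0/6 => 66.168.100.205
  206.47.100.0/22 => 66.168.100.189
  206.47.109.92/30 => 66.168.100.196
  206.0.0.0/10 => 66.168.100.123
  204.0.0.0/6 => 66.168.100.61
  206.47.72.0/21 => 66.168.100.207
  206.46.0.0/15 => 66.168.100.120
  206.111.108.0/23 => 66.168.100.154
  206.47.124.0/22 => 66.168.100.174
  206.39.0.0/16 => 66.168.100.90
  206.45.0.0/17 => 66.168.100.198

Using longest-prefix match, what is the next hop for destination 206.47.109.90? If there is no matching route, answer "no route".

66.168.100.120

Routes whose prefix contains 206.47.109.90:
  204.0.0.0/6 (204.0.0.0 - 207.255.255.255) -> 66.168.100.61
  206.0.0.0/10 (206.0.0.0 - 206.63.255.255) -> 66.168.100.123
  206.46.0.0/15 (206.46.0.0 - 206.47.255.255) -> 66.168.100.120
More-specific entries that do NOT match:
  206.47.109.92/30 (206.47.109.92 - 206.47.109.95) does not contain 206.47.109.90
  206.47.105.0/25 (206.47.105.0 - 206.47.105.127) does not contain 206.47.109.90
  206.111.108.0/23 (206.111.108.0 - 206.111.109.255) does not contain 206.47.109.90
  206.47.100.0/22 (206.47.100.0 - 206.47.103.255) does not contain 206.47.109.90
  206.47.124.0/22 (206.47.124.0 - 206.47.127.255) does not contain 206.47.109.90
  206.47.72.0/21 (206.47.72.0 - 206.47.79.255) does not contain 206.47.109.90
  206.46.64.0/18 (206.46.64.0 - 206.46.127.255) does not contain 206.47.109.90
  206.45.0.0/17 (206.45.0.0 - 206.45.127.255) does not contain 206.47.109.90
  206.39.0.0/16 (206.39.0.0 - 206.39.255.255) does not contain 206.47.109.90
Longest matching prefix is /15 -> next hop 66.168.100.120.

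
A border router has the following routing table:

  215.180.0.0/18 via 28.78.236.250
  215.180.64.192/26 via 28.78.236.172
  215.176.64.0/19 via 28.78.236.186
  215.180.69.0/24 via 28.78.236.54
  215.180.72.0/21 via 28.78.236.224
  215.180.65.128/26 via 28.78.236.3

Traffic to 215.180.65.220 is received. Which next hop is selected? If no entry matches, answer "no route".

No entry's prefix contains 215.180.65.220; there is no default route.

no route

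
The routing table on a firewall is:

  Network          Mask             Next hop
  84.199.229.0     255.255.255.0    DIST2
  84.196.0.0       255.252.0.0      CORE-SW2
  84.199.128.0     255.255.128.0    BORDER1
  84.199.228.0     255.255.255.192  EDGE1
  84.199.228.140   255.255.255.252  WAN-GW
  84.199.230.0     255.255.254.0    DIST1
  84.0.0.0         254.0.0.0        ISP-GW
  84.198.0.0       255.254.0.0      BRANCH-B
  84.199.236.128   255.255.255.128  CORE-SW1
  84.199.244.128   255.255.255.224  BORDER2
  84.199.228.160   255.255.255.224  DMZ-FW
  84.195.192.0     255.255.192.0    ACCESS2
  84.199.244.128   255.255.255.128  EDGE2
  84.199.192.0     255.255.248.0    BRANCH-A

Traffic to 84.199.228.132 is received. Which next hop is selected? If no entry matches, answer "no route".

Routes whose prefix contains 84.199.228.132:
  84.0.0.0/7 (84.0.0.0 - 85.255.255.255) -> ISP-GW
  84.196.0.0/14 (84.196.0.0 - 84.199.255.255) -> CORE-SW2
  84.198.0.0/15 (84.198.0.0 - 84.199.255.255) -> BRANCH-B
  84.199.128.0/17 (84.199.128.0 - 84.199.255.255) -> BORDER1
More-specific entries that do NOT match:
  84.199.228.140/30 (84.199.228.140 - 84.199.228.143) does not contain 84.199.228.132
  84.199.244.128/27 (84.199.244.128 - 84.199.244.159) does not contain 84.199.228.132
  84.199.228.160/27 (84.199.228.160 - 84.199.228.191) does not contain 84.199.228.132
  84.199.228.0/26 (84.199.228.0 - 84.199.228.63) does not contain 84.199.228.132
  84.199.236.128/25 (84.199.236.128 - 84.199.236.255) does not contain 84.199.228.132
  84.199.244.128/25 (84.199.244.128 - 84.199.244.255) does not contain 84.199.228.132
  84.199.229.0/24 (84.199.229.0 - 84.199.229.255) does not contain 84.199.228.132
  84.199.230.0/23 (84.199.230.0 - 84.199.231.255) does not contain 84.199.228.132
  84.199.192.0/21 (84.199.192.0 - 84.199.199.255) does not contain 84.199.228.132
  84.195.192.0/18 (84.195.192.0 - 84.195.255.255) does not contain 84.199.228.132
Longest matching prefix is /17 -> next hop BORDER1.

BORDER1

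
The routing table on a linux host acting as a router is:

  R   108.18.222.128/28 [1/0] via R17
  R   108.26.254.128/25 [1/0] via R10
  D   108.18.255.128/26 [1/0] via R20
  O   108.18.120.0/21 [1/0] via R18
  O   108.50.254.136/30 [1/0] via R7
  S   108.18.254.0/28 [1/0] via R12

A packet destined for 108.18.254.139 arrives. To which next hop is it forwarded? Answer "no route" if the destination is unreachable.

No entry's prefix contains 108.18.254.139; there is no default route.

no route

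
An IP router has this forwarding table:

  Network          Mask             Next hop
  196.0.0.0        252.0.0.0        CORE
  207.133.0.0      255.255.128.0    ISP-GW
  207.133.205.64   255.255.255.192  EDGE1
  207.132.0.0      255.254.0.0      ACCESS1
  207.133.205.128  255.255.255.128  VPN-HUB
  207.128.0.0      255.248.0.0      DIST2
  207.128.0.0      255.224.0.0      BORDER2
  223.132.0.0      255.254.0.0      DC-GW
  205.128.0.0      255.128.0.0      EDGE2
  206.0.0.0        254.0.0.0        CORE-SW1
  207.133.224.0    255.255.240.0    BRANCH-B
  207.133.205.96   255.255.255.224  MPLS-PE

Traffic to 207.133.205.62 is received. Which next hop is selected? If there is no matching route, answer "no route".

ACCESS1

Routes whose prefix contains 207.133.205.62:
  206.0.0.0/7 (206.0.0.0 - 207.255.255.255) -> CORE-SW1
  207.128.0.0/11 (207.128.0.0 - 207.159.255.255) -> BORDER2
  207.128.0.0/13 (207.128.0.0 - 207.135.255.255) -> DIST2
  207.132.0.0/15 (207.132.0.0 - 207.133.255.255) -> ACCESS1
More-specific entries that do NOT match:
  207.133.205.96/27 (207.133.205.96 - 207.133.205.127) does not contain 207.133.205.62
  207.133.205.64/26 (207.133.205.64 - 207.133.205.127) does not contain 207.133.205.62
  207.133.205.128/25 (207.133.205.128 - 207.133.205.255) does not contain 207.133.205.62
  207.133.224.0/20 (207.133.224.0 - 207.133.239.255) does not contain 207.133.205.62
  207.133.0.0/17 (207.133.0.0 - 207.133.127.255) does not contain 207.133.205.62
Longest matching prefix is /15 -> next hop ACCESS1.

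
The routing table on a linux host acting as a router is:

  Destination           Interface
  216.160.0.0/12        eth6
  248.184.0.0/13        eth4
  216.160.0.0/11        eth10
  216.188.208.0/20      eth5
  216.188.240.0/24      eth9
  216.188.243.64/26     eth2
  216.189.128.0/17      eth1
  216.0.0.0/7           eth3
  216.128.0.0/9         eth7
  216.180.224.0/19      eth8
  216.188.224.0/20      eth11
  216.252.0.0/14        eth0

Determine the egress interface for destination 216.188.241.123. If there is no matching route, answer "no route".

eth10

Routes whose prefix contains 216.188.241.123:
  216.0.0.0/7 (216.0.0.0 - 217.255.255.255) -> eth3
  216.128.0.0/9 (216.128.0.0 - 216.255.255.255) -> eth7
  216.160.0.0/11 (216.160.0.0 - 216.191.255.255) -> eth10
More-specific entries that do NOT match:
  216.188.243.64/26 (216.188.243.64 - 216.188.243.127) does not contain 216.188.241.123
  216.188.240.0/24 (216.188.240.0 - 216.188.240.255) does not contain 216.188.241.123
  216.188.208.0/20 (216.188.208.0 - 216.188.223.255) does not contain 216.188.241.123
  216.188.224.0/20 (216.188.224.0 - 216.188.239.255) does not contain 216.188.241.123
  216.180.224.0/19 (216.180.224.0 - 216.180.255.255) does not contain 216.188.241.123
  216.189.128.0/17 (216.189.128.0 - 216.189.255.255) does not contain 216.188.241.123
  216.252.0.0/14 (216.252.0.0 - 216.255.255.255) does not contain 216.188.241.123
  248.184.0.0/13 (248.184.0.0 - 248.191.255.255) does not contain 216.188.241.123
  216.160.0.0/12 (216.160.0.0 - 216.175.255.255) does not contain 216.188.241.123
Longest matching prefix is /11 -> interface eth10.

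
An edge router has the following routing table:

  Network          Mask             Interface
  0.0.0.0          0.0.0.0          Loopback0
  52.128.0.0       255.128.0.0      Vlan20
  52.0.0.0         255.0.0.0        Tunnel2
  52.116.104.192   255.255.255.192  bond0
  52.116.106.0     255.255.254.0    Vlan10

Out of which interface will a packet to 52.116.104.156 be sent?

Routes whose prefix contains 52.116.104.156:
  0.0.0.0/0 (default, matches everything) -> Loopback0
  52.0.0.0/8 (52.0.0.0 - 52.255.255.255) -> Tunnel2
More-specific entries that do NOT match:
  52.116.104.192/26 (52.116.104.192 - 52.116.104.255) does not contain 52.116.104.156
  52.116.106.0/23 (52.116.106.0 - 52.116.107.255) does not contain 52.116.104.156
  52.128.0.0/9 (52.128.0.0 - 52.255.255.255) does not contain 52.116.104.156
Longest matching prefix is /8 -> interface Tunnel2.

Tunnel2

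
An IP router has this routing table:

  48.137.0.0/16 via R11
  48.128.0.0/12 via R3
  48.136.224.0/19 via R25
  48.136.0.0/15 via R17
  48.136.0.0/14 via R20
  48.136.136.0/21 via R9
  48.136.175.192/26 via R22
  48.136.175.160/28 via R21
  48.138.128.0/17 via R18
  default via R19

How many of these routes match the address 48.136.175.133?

Prefixes containing 48.136.175.133:
  0.0.0.0/0 (default, matches everything)
  48.128.0.0/12 (48.128.0.0 - 48.143.255.255)
  48.136.0.0/14 (48.136.0.0 - 48.139.255.255)
  48.136.0.0/15 (48.136.0.0 - 48.137.255.255)
Total matching entries: 4.

4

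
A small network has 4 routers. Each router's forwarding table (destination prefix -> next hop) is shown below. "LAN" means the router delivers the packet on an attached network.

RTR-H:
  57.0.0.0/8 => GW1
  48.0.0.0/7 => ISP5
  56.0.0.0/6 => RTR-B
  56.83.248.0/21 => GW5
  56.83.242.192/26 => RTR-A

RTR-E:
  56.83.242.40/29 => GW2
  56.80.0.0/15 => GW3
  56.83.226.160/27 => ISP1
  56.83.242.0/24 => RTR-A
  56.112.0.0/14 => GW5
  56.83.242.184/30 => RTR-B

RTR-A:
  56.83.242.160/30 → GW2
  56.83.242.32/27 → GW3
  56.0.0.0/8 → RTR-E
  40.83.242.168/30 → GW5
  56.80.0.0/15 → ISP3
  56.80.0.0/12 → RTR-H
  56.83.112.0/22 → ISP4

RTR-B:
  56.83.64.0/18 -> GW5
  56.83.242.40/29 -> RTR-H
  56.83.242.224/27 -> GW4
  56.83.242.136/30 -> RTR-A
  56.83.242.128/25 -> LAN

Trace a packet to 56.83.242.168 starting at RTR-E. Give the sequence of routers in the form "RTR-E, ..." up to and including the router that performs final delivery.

At RTR-E: longest match for 56.83.242.168 is 56.83.242.0/24 -> RTR-A
At RTR-A: longest match for 56.83.242.168 is 56.80.0.0/12 -> RTR-H
At RTR-H: longest match for 56.83.242.168 is 56.0.0.0/6 -> RTR-B
At RTR-B: longest match for 56.83.242.168 is 56.83.242.128/25 -> LAN

RTR-E, RTR-A, RTR-H, RTR-B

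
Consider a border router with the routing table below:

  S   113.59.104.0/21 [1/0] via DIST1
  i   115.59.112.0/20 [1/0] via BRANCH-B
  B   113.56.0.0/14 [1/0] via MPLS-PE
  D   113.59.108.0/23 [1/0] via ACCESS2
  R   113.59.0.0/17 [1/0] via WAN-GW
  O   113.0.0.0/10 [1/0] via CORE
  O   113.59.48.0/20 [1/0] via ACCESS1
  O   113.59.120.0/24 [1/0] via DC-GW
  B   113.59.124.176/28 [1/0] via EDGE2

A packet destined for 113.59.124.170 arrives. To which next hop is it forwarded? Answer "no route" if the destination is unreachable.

Routes whose prefix contains 113.59.124.170:
  113.0.0.0/10 (113.0.0.0 - 113.63.255.255) -> CORE
  113.56.0.0/14 (113.56.0.0 - 113.59.255.255) -> MPLS-PE
  113.59.0.0/17 (113.59.0.0 - 113.59.127.255) -> WAN-GW
More-specific entries that do NOT match:
  113.59.124.176/28 (113.59.124.176 - 113.59.124.191) does not contain 113.59.124.170
  113.59.120.0/24 (113.59.120.0 - 113.59.120.255) does not contain 113.59.124.170
  113.59.108.0/23 (113.59.108.0 - 113.59.109.255) does not contain 113.59.124.170
  113.59.104.0/21 (113.59.104.0 - 113.59.111.255) does not contain 113.59.124.170
  115.59.112.0/20 (115.59.112.0 - 115.59.127.255) does not contain 113.59.124.170
  113.59.48.0/20 (113.59.48.0 - 113.59.63.255) does not contain 113.59.124.170
Longest matching prefix is /17 -> next hop WAN-GW.

WAN-GW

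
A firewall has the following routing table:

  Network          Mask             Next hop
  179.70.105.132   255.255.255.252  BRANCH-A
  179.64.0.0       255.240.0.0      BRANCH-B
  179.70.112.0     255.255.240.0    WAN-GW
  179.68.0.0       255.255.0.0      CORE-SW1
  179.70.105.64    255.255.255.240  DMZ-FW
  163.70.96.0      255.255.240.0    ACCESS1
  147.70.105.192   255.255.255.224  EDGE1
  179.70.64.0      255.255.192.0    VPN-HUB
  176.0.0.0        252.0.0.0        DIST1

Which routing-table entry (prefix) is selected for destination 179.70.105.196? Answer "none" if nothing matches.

Entries matching 179.70.105.196:
  176.0.0.0/6 (176.0.0.0 - 179.255.255.255)
  179.64.0.0/12 (179.64.0.0 - 179.79.255.255)
  179.70.64.0/18 (179.70.64.0 - 179.70.127.255)
Most specific is 179.70.64.0/18.

179.70.64.0/18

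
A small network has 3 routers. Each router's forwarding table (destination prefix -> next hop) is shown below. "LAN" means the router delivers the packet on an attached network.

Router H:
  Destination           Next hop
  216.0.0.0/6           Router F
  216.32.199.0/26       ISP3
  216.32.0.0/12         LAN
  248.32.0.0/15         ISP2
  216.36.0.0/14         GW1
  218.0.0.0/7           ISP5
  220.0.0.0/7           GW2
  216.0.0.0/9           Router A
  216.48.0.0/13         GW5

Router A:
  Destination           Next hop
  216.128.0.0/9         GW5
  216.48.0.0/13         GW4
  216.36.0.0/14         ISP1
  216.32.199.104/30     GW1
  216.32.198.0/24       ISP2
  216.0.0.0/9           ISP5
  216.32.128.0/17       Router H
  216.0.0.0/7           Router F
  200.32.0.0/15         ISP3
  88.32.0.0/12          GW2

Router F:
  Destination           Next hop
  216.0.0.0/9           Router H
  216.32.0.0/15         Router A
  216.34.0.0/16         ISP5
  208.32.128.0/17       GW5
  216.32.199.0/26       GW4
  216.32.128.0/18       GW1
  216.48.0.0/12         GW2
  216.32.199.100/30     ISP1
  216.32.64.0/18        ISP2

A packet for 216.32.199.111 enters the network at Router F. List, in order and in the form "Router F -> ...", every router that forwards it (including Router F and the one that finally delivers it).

Router F -> Router A -> Router H

At Router F: longest match for 216.32.199.111 is 216.32.0.0/15 -> Router A
At Router A: longest match for 216.32.199.111 is 216.32.128.0/17 -> Router H
At Router H: longest match for 216.32.199.111 is 216.32.0.0/12 -> LAN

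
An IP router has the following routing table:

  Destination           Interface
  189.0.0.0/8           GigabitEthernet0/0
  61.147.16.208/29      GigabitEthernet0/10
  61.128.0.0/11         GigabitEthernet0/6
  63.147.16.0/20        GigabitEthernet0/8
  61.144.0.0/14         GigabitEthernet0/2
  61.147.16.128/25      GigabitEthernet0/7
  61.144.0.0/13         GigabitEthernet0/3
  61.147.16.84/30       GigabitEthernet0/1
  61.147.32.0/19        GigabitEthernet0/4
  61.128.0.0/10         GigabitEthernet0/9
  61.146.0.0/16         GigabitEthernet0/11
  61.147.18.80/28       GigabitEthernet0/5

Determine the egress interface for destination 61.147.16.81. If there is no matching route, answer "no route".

Routes whose prefix contains 61.147.16.81:
  61.128.0.0/10 (61.128.0.0 - 61.191.255.255) -> GigabitEthernet0/9
  61.128.0.0/11 (61.128.0.0 - 61.159.255.255) -> GigabitEthernet0/6
  61.144.0.0/13 (61.144.0.0 - 61.151.255.255) -> GigabitEthernet0/3
  61.144.0.0/14 (61.144.0.0 - 61.147.255.255) -> GigabitEthernet0/2
More-specific entries that do NOT match:
  61.147.16.84/30 (61.147.16.84 - 61.147.16.87) does not contain 61.147.16.81
  61.147.16.208/29 (61.147.16.208 - 61.147.16.215) does not contain 61.147.16.81
  61.147.18.80/28 (61.147.18.80 - 61.147.18.95) does not contain 61.147.16.81
  61.147.16.128/25 (61.147.16.128 - 61.147.16.255) does not contain 61.147.16.81
  63.147.16.0/20 (63.147.16.0 - 63.147.31.255) does not contain 61.147.16.81
  61.147.32.0/19 (61.147.32.0 - 61.147.63.255) does not contain 61.147.16.81
  61.146.0.0/16 (61.146.0.0 - 61.146.255.255) does not contain 61.147.16.81
Longest matching prefix is /14 -> interface GigabitEthernet0/2.

GigabitEthernet0/2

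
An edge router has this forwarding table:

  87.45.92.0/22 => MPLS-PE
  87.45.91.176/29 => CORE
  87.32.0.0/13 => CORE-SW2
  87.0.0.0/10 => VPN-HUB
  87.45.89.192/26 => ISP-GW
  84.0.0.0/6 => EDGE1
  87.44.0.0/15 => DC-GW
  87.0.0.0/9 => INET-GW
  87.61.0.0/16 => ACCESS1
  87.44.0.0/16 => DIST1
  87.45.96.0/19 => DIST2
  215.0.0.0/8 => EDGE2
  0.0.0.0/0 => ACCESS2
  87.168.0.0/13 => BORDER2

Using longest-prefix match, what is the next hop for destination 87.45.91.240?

DC-GW

Routes whose prefix contains 87.45.91.240:
  0.0.0.0/0 (default, matches everything) -> ACCESS2
  84.0.0.0/6 (84.0.0.0 - 87.255.255.255) -> EDGE1
  87.0.0.0/9 (87.0.0.0 - 87.127.255.255) -> INET-GW
  87.0.0.0/10 (87.0.0.0 - 87.63.255.255) -> VPN-HUB
  87.44.0.0/15 (87.44.0.0 - 87.45.255.255) -> DC-GW
More-specific entries that do NOT match:
  87.45.91.176/29 (87.45.91.176 - 87.45.91.183) does not contain 87.45.91.240
  87.45.89.192/26 (87.45.89.192 - 87.45.89.255) does not contain 87.45.91.240
  87.45.92.0/22 (87.45.92.0 - 87.45.95.255) does not contain 87.45.91.240
  87.45.96.0/19 (87.45.96.0 - 87.45.127.255) does not contain 87.45.91.240
  87.61.0.0/16 (87.61.0.0 - 87.61.255.255) does not contain 87.45.91.240
  87.44.0.0/16 (87.44.0.0 - 87.44.255.255) does not contain 87.45.91.240
Longest matching prefix is /15 -> next hop DC-GW.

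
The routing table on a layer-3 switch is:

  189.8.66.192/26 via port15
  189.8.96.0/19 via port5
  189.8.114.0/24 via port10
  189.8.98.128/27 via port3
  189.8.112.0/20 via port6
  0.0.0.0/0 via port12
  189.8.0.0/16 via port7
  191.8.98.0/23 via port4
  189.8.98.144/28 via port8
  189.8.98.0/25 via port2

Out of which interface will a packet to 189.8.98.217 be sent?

port5

Routes whose prefix contains 189.8.98.217:
  0.0.0.0/0 (default, matches everything) -> port12
  189.8.0.0/16 (189.8.0.0 - 189.8.255.255) -> port7
  189.8.96.0/19 (189.8.96.0 - 189.8.127.255) -> port5
More-specific entries that do NOT match:
  189.8.98.144/28 (189.8.98.144 - 189.8.98.159) does not contain 189.8.98.217
  189.8.98.128/27 (189.8.98.128 - 189.8.98.159) does not contain 189.8.98.217
  189.8.66.192/26 (189.8.66.192 - 189.8.66.255) does not contain 189.8.98.217
  189.8.98.0/25 (189.8.98.0 - 189.8.98.127) does not contain 189.8.98.217
  189.8.114.0/24 (189.8.114.0 - 189.8.114.255) does not contain 189.8.98.217
  191.8.98.0/23 (191.8.98.0 - 191.8.99.255) does not contain 189.8.98.217
  189.8.112.0/20 (189.8.112.0 - 189.8.127.255) does not contain 189.8.98.217
Longest matching prefix is /19 -> interface port5.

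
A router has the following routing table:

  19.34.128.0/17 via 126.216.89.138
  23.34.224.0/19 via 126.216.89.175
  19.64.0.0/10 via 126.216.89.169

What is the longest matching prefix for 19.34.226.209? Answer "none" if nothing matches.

Entries matching 19.34.226.209:
  19.34.128.0/17 (19.34.128.0 - 19.34.255.255)
Most specific is 19.34.128.0/17.

19.34.128.0/17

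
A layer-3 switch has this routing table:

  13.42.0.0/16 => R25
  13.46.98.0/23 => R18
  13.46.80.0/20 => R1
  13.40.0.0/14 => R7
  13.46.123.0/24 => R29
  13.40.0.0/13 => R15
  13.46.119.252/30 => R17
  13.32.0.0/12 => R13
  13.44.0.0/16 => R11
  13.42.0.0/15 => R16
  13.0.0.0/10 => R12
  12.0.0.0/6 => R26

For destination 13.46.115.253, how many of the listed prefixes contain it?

Prefixes containing 13.46.115.253:
  12.0.0.0/6 (12.0.0.0 - 15.255.255.255)
  13.0.0.0/10 (13.0.0.0 - 13.63.255.255)
  13.32.0.0/12 (13.32.0.0 - 13.47.255.255)
  13.40.0.0/13 (13.40.0.0 - 13.47.255.255)
Total matching entries: 4.

4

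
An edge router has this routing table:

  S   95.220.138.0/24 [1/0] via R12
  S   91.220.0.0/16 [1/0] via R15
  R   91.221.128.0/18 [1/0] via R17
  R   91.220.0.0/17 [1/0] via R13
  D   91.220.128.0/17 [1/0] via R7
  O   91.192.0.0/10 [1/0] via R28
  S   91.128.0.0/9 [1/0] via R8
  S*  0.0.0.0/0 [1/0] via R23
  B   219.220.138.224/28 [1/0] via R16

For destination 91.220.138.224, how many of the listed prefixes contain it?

5

Prefixes containing 91.220.138.224:
  0.0.0.0/0 (default, matches everything)
  91.128.0.0/9 (91.128.0.0 - 91.255.255.255)
  91.192.0.0/10 (91.192.0.0 - 91.255.255.255)
  91.220.0.0/16 (91.220.0.0 - 91.220.255.255)
  91.220.128.0/17 (91.220.128.0 - 91.220.255.255)
Total matching entries: 5.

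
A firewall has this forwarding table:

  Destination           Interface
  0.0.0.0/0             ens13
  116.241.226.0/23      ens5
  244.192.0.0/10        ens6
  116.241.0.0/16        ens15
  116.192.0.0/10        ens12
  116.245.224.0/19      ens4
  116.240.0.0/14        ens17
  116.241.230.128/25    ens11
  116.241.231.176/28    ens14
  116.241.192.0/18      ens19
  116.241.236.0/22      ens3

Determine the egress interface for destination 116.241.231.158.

ens19

Routes whose prefix contains 116.241.231.158:
  0.0.0.0/0 (default, matches everything) -> ens13
  116.192.0.0/10 (116.192.0.0 - 116.255.255.255) -> ens12
  116.240.0.0/14 (116.240.0.0 - 116.243.255.255) -> ens17
  116.241.0.0/16 (116.241.0.0 - 116.241.255.255) -> ens15
  116.241.192.0/18 (116.241.192.0 - 116.241.255.255) -> ens19
More-specific entries that do NOT match:
  116.241.231.176/28 (116.241.231.176 - 116.241.231.191) does not contain 116.241.231.158
  116.241.230.128/25 (116.241.230.128 - 116.241.230.255) does not contain 116.241.231.158
  116.241.226.0/23 (116.241.226.0 - 116.241.227.255) does not contain 116.241.231.158
  116.241.236.0/22 (116.241.236.0 - 116.241.239.255) does not contain 116.241.231.158
  116.245.224.0/19 (116.245.224.0 - 116.245.255.255) does not contain 116.241.231.158
Longest matching prefix is /18 -> interface ens19.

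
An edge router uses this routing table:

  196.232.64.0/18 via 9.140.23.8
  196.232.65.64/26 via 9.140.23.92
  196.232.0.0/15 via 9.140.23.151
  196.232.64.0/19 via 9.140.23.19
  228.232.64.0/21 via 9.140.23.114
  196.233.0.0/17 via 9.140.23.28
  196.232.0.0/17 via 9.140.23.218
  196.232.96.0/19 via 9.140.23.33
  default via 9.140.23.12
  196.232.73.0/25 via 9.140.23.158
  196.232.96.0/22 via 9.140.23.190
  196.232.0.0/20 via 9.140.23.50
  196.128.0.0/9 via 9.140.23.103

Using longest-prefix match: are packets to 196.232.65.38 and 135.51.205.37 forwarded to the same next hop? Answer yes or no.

196.232.65.38: longest match 196.232.64.0/19 -> 9.140.23.19
135.51.205.37: longest match 0.0.0.0/0 -> 9.140.23.12

no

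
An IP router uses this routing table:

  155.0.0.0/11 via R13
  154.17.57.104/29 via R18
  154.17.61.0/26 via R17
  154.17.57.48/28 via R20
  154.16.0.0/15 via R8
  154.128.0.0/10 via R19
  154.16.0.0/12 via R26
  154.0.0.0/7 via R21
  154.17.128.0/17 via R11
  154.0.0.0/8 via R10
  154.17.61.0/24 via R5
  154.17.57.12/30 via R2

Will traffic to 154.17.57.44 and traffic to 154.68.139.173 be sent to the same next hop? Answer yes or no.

154.17.57.44: longest match 154.16.0.0/15 -> R8
154.68.139.173: longest match 154.0.0.0/8 -> R10

no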